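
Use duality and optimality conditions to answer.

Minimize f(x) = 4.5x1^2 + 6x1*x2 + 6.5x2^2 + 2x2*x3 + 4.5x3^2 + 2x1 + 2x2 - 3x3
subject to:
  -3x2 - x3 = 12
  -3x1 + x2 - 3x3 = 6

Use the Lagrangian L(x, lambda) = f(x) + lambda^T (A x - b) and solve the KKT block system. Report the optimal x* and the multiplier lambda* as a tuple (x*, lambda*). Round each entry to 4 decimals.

Form the Lagrangian:
  L(x, lambda) = (1/2) x^T Q x + c^T x + lambda^T (A x - b)
Stationarity (grad_x L = 0): Q x + c + A^T lambda = 0.
Primal feasibility: A x = b.

This gives the KKT block system:
  [ Q   A^T ] [ x     ]   [-c ]
  [ A    0  ] [ lambda ] = [ b ]

Solving the linear system:
  x*      = (-0.1752, -3.0526, -2.8423)
  lambda* = (-16.7943, -5.964)
  f(x*)   = 119.6934

x* = (-0.1752, -3.0526, -2.8423), lambda* = (-16.7943, -5.964)


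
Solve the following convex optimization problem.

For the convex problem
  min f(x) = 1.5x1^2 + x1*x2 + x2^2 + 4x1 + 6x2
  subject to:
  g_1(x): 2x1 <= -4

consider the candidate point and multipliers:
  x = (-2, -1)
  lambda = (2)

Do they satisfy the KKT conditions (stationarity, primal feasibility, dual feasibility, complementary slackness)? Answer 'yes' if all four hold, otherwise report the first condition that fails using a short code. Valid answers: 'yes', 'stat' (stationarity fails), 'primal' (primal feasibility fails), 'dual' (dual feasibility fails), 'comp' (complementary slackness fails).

Gradient of f: grad f(x) = Q x + c = (-3, 2)
Constraint values g_i(x) = a_i^T x - b_i:
  g_1((-2, -1)) = 0
Stationarity residual: grad f(x) + sum_i lambda_i a_i = (1, 2)
  -> stationarity FAILS
Primal feasibility (all g_i <= 0): OK
Dual feasibility (all lambda_i >= 0): OK
Complementary slackness (lambda_i * g_i(x) = 0 for all i): OK

Verdict: the first failing condition is stationarity -> stat.

stat


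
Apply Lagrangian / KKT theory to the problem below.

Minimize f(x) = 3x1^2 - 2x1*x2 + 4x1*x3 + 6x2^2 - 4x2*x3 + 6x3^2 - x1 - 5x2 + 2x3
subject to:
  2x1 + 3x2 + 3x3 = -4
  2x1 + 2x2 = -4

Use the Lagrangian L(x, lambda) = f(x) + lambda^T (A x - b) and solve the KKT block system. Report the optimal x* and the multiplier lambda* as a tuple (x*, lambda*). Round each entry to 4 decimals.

Form the Lagrangian:
  L(x, lambda) = (1/2) x^T Q x + c^T x + lambda^T (A x - b)
Stationarity (grad_x L = 0): Q x + c + A^T lambda = 0.
Primal feasibility: A x = b.

This gives the KKT block system:
  [ Q   A^T ] [ x     ]   [-c ]
  [ A    0  ] [ lambda ] = [ b ]

Solving the linear system:
  x*      = (-1.5116, -0.4884, 0.1628)
  lambda* = (0.0465, 4.1744)
  f(x*)   = 10.5814

x* = (-1.5116, -0.4884, 0.1628), lambda* = (0.0465, 4.1744)


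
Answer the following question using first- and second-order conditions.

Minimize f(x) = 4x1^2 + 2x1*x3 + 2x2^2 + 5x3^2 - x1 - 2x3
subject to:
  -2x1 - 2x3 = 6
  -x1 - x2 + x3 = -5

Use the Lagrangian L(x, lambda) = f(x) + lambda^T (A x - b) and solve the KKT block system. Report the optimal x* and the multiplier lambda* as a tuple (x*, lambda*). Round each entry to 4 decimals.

Form the Lagrangian:
  L(x, lambda) = (1/2) x^T Q x + c^T x + lambda^T (A x - b)
Stationarity (grad_x L = 0): Q x + c + A^T lambda = 0.
Primal feasibility: A x = b.

This gives the KKT block system:
  [ Q   A^T ] [ x     ]   [-c ]
  [ A    0  ] [ lambda ] = [ b ]

Solving the linear system:
  x*      = (-0.3, 2.6, -2.7)
  lambda* = (-9.6, 10.4)
  f(x*)   = 57.65

x* = (-0.3, 2.6, -2.7), lambda* = (-9.6, 10.4)


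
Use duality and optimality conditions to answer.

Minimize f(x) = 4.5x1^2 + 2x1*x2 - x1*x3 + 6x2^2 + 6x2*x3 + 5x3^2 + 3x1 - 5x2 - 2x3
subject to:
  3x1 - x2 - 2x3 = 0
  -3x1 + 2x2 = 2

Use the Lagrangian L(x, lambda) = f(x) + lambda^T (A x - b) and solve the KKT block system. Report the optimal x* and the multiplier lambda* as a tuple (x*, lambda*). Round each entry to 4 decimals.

Form the Lagrangian:
  L(x, lambda) = (1/2) x^T Q x + c^T x + lambda^T (A x - b)
Stationarity (grad_x L = 0): Q x + c + A^T lambda = 0.
Primal feasibility: A x = b.

This gives the KKT block system:
  [ Q   A^T ] [ x     ]   [-c ]
  [ A    0  ] [ lambda ] = [ b ]

Solving the linear system:
  x*      = (-0.1803, 0.7296, -0.6352)
  lambda* = (-1.8973, -0.74)
  f(x*)   = -0.7191

x* = (-0.1803, 0.7296, -0.6352), lambda* = (-1.8973, -0.74)


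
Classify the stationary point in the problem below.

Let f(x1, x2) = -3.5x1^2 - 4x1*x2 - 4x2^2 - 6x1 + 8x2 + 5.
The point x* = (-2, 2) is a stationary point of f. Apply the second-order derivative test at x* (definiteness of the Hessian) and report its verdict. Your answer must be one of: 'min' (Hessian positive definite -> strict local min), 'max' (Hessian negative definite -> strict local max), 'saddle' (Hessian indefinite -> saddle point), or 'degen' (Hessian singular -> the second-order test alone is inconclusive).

Compute the Hessian H = grad^2 f:
  H = [[-7, -4], [-4, -8]]
Verify stationarity: grad f(x*) = H x* + g = (0, 0).
Eigenvalues of H: -11.5311, -3.4689.
Both eigenvalues < 0, so H is negative definite -> x* is a strict local max.

max


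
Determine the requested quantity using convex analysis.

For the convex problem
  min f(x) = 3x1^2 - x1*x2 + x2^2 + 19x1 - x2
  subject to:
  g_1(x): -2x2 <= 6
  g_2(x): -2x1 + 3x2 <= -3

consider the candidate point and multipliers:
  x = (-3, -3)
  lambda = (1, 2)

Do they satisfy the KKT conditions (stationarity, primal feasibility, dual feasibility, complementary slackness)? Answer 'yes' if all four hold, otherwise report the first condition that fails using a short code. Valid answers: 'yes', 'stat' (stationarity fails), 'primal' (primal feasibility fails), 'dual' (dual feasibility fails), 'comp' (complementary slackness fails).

Gradient of f: grad f(x) = Q x + c = (4, -4)
Constraint values g_i(x) = a_i^T x - b_i:
  g_1((-3, -3)) = 0
  g_2((-3, -3)) = 0
Stationarity residual: grad f(x) + sum_i lambda_i a_i = (0, 0)
  -> stationarity OK
Primal feasibility (all g_i <= 0): OK
Dual feasibility (all lambda_i >= 0): OK
Complementary slackness (lambda_i * g_i(x) = 0 for all i): OK

Verdict: yes, KKT holds.

yes


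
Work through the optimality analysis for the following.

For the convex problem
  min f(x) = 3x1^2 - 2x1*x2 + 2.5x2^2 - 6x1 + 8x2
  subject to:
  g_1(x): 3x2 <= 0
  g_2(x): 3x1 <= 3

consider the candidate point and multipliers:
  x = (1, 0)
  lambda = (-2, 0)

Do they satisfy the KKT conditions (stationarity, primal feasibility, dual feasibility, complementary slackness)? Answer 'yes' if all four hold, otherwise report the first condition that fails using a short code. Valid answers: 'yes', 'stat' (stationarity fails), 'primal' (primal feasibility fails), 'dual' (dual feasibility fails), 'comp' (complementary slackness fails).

Gradient of f: grad f(x) = Q x + c = (0, 6)
Constraint values g_i(x) = a_i^T x - b_i:
  g_1((1, 0)) = 0
  g_2((1, 0)) = 0
Stationarity residual: grad f(x) + sum_i lambda_i a_i = (0, 0)
  -> stationarity OK
Primal feasibility (all g_i <= 0): OK
Dual feasibility (all lambda_i >= 0): FAILS
Complementary slackness (lambda_i * g_i(x) = 0 for all i): OK

Verdict: the first failing condition is dual_feasibility -> dual.

dual


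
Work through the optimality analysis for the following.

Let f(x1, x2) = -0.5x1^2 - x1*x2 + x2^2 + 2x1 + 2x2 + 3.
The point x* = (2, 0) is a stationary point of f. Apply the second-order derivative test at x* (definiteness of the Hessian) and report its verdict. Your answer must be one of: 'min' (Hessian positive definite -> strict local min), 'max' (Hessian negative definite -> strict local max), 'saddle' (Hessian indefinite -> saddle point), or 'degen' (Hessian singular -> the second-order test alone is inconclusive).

Compute the Hessian H = grad^2 f:
  H = [[-1, -1], [-1, 2]]
Verify stationarity: grad f(x*) = H x* + g = (0, 0).
Eigenvalues of H: -1.3028, 2.3028.
Eigenvalues have mixed signs, so H is indefinite -> x* is a saddle point.

saddle


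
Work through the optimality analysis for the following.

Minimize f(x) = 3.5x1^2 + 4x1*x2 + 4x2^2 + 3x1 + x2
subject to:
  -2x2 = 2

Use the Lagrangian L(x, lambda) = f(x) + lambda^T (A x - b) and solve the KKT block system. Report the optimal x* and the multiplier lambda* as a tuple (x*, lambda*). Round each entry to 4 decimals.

Form the Lagrangian:
  L(x, lambda) = (1/2) x^T Q x + c^T x + lambda^T (A x - b)
Stationarity (grad_x L = 0): Q x + c + A^T lambda = 0.
Primal feasibility: A x = b.

This gives the KKT block system:
  [ Q   A^T ] [ x     ]   [-c ]
  [ A    0  ] [ lambda ] = [ b ]

Solving the linear system:
  x*      = (0.1429, -1)
  lambda* = (-3.2143)
  f(x*)   = 2.9286

x* = (0.1429, -1), lambda* = (-3.2143)


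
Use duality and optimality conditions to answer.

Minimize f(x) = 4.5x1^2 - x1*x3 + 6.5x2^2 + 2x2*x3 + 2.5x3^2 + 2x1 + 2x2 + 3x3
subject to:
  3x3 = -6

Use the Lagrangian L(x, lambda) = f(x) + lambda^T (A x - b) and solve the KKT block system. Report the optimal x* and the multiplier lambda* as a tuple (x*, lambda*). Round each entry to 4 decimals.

Form the Lagrangian:
  L(x, lambda) = (1/2) x^T Q x + c^T x + lambda^T (A x - b)
Stationarity (grad_x L = 0): Q x + c + A^T lambda = 0.
Primal feasibility: A x = b.

This gives the KKT block system:
  [ Q   A^T ] [ x     ]   [-c ]
  [ A    0  ] [ lambda ] = [ b ]

Solving the linear system:
  x*      = (-0.4444, 0.1538, -2)
  lambda* = (2.0826)
  f(x*)   = 2.9573

x* = (-0.4444, 0.1538, -2), lambda* = (2.0826)


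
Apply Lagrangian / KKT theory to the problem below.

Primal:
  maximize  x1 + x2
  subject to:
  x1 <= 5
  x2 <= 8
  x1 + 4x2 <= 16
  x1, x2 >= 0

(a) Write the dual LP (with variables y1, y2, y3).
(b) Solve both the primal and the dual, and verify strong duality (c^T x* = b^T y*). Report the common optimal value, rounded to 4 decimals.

The standard primal-dual pair for 'max c^T x s.t. A x <= b, x >= 0' is:
  Dual:  min b^T y  s.t.  A^T y >= c,  y >= 0.

So the dual LP is:
  minimize  5y1 + 8y2 + 16y3
  subject to:
    y1 + y3 >= 1
    y2 + 4y3 >= 1
    y1, y2, y3 >= 0

Solving the primal: x* = (5, 2.75).
  primal value c^T x* = 7.75.
Solving the dual: y* = (0.75, 0, 0.25).
  dual value b^T y* = 7.75.
Strong duality: c^T x* = b^T y*. Confirmed.

7.75


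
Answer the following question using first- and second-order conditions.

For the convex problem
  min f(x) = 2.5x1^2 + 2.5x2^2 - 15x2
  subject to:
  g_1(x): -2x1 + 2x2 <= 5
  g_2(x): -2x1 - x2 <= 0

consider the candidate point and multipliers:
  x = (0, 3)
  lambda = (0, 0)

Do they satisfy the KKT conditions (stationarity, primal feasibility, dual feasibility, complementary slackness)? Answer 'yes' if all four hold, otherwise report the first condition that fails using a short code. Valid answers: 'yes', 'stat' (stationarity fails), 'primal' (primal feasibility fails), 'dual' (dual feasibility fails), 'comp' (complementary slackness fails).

Gradient of f: grad f(x) = Q x + c = (0, 0)
Constraint values g_i(x) = a_i^T x - b_i:
  g_1((0, 3)) = 1
  g_2((0, 3)) = -3
Stationarity residual: grad f(x) + sum_i lambda_i a_i = (0, 0)
  -> stationarity OK
Primal feasibility (all g_i <= 0): FAILS
Dual feasibility (all lambda_i >= 0): OK
Complementary slackness (lambda_i * g_i(x) = 0 for all i): OK

Verdict: the first failing condition is primal_feasibility -> primal.

primal


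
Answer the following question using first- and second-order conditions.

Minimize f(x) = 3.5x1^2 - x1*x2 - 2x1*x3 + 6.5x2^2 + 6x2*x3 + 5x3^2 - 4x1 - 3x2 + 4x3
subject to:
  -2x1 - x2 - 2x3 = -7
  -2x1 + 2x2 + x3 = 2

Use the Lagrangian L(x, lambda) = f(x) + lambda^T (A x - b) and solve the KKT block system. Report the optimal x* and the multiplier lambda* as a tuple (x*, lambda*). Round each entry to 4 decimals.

Form the Lagrangian:
  L(x, lambda) = (1/2) x^T Q x + c^T x + lambda^T (A x - b)
Stationarity (grad_x L = 0): Q x + c + A^T lambda = 0.
Primal feasibility: A x = b.

This gives the KKT block system:
  [ Q   A^T ] [ x     ]   [-c ]
  [ A    0  ] [ lambda ] = [ b ]

Solving the linear system:
  x*      = (1.2909, 1.5818, 1.4182)
  lambda* = (8.4667, -8.1576)
  f(x*)   = 35.6727

x* = (1.2909, 1.5818, 1.4182), lambda* = (8.4667, -8.1576)


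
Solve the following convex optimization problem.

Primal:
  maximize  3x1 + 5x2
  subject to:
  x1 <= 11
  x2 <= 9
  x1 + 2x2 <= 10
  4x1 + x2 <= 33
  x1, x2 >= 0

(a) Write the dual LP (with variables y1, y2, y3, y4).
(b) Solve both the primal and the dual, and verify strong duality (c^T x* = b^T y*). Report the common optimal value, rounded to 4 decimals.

The standard primal-dual pair for 'max c^T x s.t. A x <= b, x >= 0' is:
  Dual:  min b^T y  s.t.  A^T y >= c,  y >= 0.

So the dual LP is:
  minimize  11y1 + 9y2 + 10y3 + 33y4
  subject to:
    y1 + y3 + 4y4 >= 3
    y2 + 2y3 + y4 >= 5
    y1, y2, y3, y4 >= 0

Solving the primal: x* = (8, 1).
  primal value c^T x* = 29.
Solving the dual: y* = (0, 0, 2.4286, 0.1429).
  dual value b^T y* = 29.
Strong duality: c^T x* = b^T y*. Confirmed.

29


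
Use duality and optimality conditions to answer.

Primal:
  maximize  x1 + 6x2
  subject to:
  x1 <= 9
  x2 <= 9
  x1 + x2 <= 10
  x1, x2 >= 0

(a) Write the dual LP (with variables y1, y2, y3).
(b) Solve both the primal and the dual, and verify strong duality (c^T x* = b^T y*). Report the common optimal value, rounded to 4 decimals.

The standard primal-dual pair for 'max c^T x s.t. A x <= b, x >= 0' is:
  Dual:  min b^T y  s.t.  A^T y >= c,  y >= 0.

So the dual LP is:
  minimize  9y1 + 9y2 + 10y3
  subject to:
    y1 + y3 >= 1
    y2 + y3 >= 6
    y1, y2, y3 >= 0

Solving the primal: x* = (1, 9).
  primal value c^T x* = 55.
Solving the dual: y* = (0, 5, 1).
  dual value b^T y* = 55.
Strong duality: c^T x* = b^T y*. Confirmed.

55


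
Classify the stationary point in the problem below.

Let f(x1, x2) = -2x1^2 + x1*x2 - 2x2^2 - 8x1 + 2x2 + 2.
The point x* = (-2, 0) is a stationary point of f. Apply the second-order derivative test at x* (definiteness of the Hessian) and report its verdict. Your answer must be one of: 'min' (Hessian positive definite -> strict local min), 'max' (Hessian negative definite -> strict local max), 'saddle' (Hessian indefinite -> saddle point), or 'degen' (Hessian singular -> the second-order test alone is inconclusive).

Compute the Hessian H = grad^2 f:
  H = [[-4, 1], [1, -4]]
Verify stationarity: grad f(x*) = H x* + g = (0, 0).
Eigenvalues of H: -5, -3.
Both eigenvalues < 0, so H is negative definite -> x* is a strict local max.

max


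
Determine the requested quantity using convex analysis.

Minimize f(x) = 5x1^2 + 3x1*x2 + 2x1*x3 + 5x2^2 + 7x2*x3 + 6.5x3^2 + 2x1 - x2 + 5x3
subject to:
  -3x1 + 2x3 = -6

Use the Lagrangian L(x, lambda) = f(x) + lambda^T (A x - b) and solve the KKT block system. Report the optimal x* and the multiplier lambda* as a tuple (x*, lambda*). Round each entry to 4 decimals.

Form the Lagrangian:
  L(x, lambda) = (1/2) x^T Q x + c^T x + lambda^T (A x - b)
Stationarity (grad_x L = 0): Q x + c + A^T lambda = 0.
Primal feasibility: A x = b.

This gives the KKT block system:
  [ Q   A^T ] [ x     ]   [-c ]
  [ A    0  ] [ lambda ] = [ b ]

Solving the linear system:
  x*      = (0.9362, 0.9362, -1.5957)
  lambda* = (3.6596)
  f(x*)   = 7.4574

x* = (0.9362, 0.9362, -1.5957), lambda* = (3.6596)


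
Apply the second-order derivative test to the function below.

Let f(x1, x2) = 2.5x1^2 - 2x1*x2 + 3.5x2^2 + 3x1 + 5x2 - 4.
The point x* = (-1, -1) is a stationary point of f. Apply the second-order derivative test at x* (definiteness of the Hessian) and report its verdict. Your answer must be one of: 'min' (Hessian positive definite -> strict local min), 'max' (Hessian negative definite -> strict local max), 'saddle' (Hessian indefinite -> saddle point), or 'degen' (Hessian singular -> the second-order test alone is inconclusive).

Compute the Hessian H = grad^2 f:
  H = [[5, -2], [-2, 7]]
Verify stationarity: grad f(x*) = H x* + g = (0, 0).
Eigenvalues of H: 3.7639, 8.2361.
Both eigenvalues > 0, so H is positive definite -> x* is a strict local min.

min


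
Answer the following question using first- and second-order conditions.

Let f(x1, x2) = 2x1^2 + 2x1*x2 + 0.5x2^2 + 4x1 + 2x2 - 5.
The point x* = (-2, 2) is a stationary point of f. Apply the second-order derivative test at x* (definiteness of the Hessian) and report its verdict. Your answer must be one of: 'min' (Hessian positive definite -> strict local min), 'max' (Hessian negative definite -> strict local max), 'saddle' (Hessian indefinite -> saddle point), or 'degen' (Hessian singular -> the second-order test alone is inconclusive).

Compute the Hessian H = grad^2 f:
  H = [[4, 2], [2, 1]]
Verify stationarity: grad f(x*) = H x* + g = (0, 0).
Eigenvalues of H: 0, 5.
H has a zero eigenvalue (singular; positive semidefinite but not definite), so H is neither positive definite, negative definite, nor indefinite. The second-order test alone is inconclusive -> degen.
(Indeed, f is constant along the null direction of H through x*, so x* is not a strict local extremum.)

degen


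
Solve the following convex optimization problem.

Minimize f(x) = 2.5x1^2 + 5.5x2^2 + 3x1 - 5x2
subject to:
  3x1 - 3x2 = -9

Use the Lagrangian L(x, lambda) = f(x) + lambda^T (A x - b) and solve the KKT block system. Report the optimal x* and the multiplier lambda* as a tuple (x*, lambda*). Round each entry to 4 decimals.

Form the Lagrangian:
  L(x, lambda) = (1/2) x^T Q x + c^T x + lambda^T (A x - b)
Stationarity (grad_x L = 0): Q x + c + A^T lambda = 0.
Primal feasibility: A x = b.

This gives the KKT block system:
  [ Q   A^T ] [ x     ]   [-c ]
  [ A    0  ] [ lambda ] = [ b ]

Solving the linear system:
  x*      = (-1.9375, 1.0625)
  lambda* = (2.2292)
  f(x*)   = 4.4688

x* = (-1.9375, 1.0625), lambda* = (2.2292)


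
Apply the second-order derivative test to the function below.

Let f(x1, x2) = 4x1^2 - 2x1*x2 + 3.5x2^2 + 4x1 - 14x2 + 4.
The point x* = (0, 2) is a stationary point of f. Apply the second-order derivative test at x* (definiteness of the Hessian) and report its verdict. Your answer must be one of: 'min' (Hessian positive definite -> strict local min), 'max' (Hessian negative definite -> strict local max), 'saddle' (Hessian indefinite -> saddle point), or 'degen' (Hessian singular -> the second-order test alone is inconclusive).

Compute the Hessian H = grad^2 f:
  H = [[8, -2], [-2, 7]]
Verify stationarity: grad f(x*) = H x* + g = (0, 0).
Eigenvalues of H: 5.4384, 9.5616.
Both eigenvalues > 0, so H is positive definite -> x* is a strict local min.

min


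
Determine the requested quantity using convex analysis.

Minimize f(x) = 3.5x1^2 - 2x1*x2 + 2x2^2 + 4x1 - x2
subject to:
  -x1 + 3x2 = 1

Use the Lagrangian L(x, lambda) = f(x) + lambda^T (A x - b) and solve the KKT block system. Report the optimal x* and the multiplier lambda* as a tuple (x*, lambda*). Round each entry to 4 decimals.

Form the Lagrangian:
  L(x, lambda) = (1/2) x^T Q x + c^T x + lambda^T (A x - b)
Stationarity (grad_x L = 0): Q x + c + A^T lambda = 0.
Primal feasibility: A x = b.

This gives the KKT block system:
  [ Q   A^T ] [ x     ]   [-c ]
  [ A    0  ] [ lambda ] = [ b ]

Solving the linear system:
  x*      = (-0.5636, 0.1455)
  lambda* = (-0.2364)
  f(x*)   = -1.0818

x* = (-0.5636, 0.1455), lambda* = (-0.2364)


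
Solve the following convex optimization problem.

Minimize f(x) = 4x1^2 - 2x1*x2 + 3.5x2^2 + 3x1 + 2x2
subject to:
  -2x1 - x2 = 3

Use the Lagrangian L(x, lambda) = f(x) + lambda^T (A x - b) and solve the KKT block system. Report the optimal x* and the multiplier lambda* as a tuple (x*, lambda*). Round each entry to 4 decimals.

Form the Lagrangian:
  L(x, lambda) = (1/2) x^T Q x + c^T x + lambda^T (A x - b)
Stationarity (grad_x L = 0): Q x + c + A^T lambda = 0.
Primal feasibility: A x = b.

This gives the KKT block system:
  [ Q   A^T ] [ x     ]   [-c ]
  [ A    0  ] [ lambda ] = [ b ]

Solving the linear system:
  x*      = (-1.0682, -0.8636)
  lambda* = (-1.9091)
  f(x*)   = 0.3977

x* = (-1.0682, -0.8636), lambda* = (-1.9091)


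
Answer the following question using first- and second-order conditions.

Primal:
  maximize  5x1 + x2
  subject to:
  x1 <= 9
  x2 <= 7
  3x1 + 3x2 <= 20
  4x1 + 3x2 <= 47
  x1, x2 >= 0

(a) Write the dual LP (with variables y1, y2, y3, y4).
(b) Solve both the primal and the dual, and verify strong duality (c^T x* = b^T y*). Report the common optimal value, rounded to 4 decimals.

The standard primal-dual pair for 'max c^T x s.t. A x <= b, x >= 0' is:
  Dual:  min b^T y  s.t.  A^T y >= c,  y >= 0.

So the dual LP is:
  minimize  9y1 + 7y2 + 20y3 + 47y4
  subject to:
    y1 + 3y3 + 4y4 >= 5
    y2 + 3y3 + 3y4 >= 1
    y1, y2, y3, y4 >= 0

Solving the primal: x* = (6.6667, 0).
  primal value c^T x* = 33.3333.
Solving the dual: y* = (0, 0, 1.6667, 0).
  dual value b^T y* = 33.3333.
Strong duality: c^T x* = b^T y*. Confirmed.

33.3333


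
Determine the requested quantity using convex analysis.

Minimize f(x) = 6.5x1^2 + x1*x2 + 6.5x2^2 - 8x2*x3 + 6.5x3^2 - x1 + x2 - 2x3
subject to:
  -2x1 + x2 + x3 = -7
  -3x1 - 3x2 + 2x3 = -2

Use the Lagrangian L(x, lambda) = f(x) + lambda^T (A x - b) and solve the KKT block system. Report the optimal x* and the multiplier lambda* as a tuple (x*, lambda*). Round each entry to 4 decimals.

Form the Lagrangian:
  L(x, lambda) = (1/2) x^T Q x + c^T x + lambda^T (A x - b)
Stationarity (grad_x L = 0): Q x + c + A^T lambda = 0.
Primal feasibility: A x = b.

This gives the KKT block system:
  [ Q   A^T ] [ x     ]   [-c ]
  [ A    0  ] [ lambda ] = [ b ]

Solving the linear system:
  x*      = (1.5664, -2.0867, -1.7804)
  lambda* = (9.1981, -0.3731)
  f(x*)   = 31.7741

x* = (1.5664, -2.0867, -1.7804), lambda* = (9.1981, -0.3731)


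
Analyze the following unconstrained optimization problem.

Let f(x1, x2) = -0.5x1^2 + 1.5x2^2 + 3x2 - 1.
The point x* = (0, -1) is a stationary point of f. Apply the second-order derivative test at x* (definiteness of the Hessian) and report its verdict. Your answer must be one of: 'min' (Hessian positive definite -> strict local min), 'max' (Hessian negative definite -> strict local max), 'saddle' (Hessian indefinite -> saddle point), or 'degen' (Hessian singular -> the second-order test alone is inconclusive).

Compute the Hessian H = grad^2 f:
  H = [[-1, 0], [0, 3]]
Verify stationarity: grad f(x*) = H x* + g = (0, 0).
Eigenvalues of H: -1, 3.
Eigenvalues have mixed signs, so H is indefinite -> x* is a saddle point.

saddle


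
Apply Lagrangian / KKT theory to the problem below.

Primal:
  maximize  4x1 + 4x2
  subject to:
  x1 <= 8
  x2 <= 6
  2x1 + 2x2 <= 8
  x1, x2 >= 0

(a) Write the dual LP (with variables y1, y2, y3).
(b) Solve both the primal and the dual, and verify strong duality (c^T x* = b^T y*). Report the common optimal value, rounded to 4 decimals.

The standard primal-dual pair for 'max c^T x s.t. A x <= b, x >= 0' is:
  Dual:  min b^T y  s.t.  A^T y >= c,  y >= 0.

So the dual LP is:
  minimize  8y1 + 6y2 + 8y3
  subject to:
    y1 + 2y3 >= 4
    y2 + 2y3 >= 4
    y1, y2, y3 >= 0

Solving the primal: x* = (4, 0).
  primal value c^T x* = 16.
Solving the dual: y* = (0, 0, 2).
  dual value b^T y* = 16.
Strong duality: c^T x* = b^T y*. Confirmed.

16


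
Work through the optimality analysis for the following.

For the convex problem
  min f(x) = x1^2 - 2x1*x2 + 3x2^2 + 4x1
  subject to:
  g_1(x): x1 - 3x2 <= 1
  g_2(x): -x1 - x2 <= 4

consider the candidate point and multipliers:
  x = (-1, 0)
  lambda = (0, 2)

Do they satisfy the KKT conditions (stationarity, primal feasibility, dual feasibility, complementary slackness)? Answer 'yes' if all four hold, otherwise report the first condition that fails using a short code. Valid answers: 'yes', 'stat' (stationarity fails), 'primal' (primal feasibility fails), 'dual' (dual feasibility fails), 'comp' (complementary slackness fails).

Gradient of f: grad f(x) = Q x + c = (2, 2)
Constraint values g_i(x) = a_i^T x - b_i:
  g_1((-1, 0)) = -2
  g_2((-1, 0)) = -3
Stationarity residual: grad f(x) + sum_i lambda_i a_i = (0, 0)
  -> stationarity OK
Primal feasibility (all g_i <= 0): OK
Dual feasibility (all lambda_i >= 0): OK
Complementary slackness (lambda_i * g_i(x) = 0 for all i): FAILS

Verdict: the first failing condition is complementary_slackness -> comp.

comp


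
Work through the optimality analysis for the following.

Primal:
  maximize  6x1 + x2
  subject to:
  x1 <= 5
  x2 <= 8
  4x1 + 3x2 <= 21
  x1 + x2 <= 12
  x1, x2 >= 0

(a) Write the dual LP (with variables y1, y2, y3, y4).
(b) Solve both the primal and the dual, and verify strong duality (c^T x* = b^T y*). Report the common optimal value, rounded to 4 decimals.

The standard primal-dual pair for 'max c^T x s.t. A x <= b, x >= 0' is:
  Dual:  min b^T y  s.t.  A^T y >= c,  y >= 0.

So the dual LP is:
  minimize  5y1 + 8y2 + 21y3 + 12y4
  subject to:
    y1 + 4y3 + y4 >= 6
    y2 + 3y3 + y4 >= 1
    y1, y2, y3, y4 >= 0

Solving the primal: x* = (5, 0.3333).
  primal value c^T x* = 30.3333.
Solving the dual: y* = (4.6667, 0, 0.3333, 0).
  dual value b^T y* = 30.3333.
Strong duality: c^T x* = b^T y*. Confirmed.

30.3333


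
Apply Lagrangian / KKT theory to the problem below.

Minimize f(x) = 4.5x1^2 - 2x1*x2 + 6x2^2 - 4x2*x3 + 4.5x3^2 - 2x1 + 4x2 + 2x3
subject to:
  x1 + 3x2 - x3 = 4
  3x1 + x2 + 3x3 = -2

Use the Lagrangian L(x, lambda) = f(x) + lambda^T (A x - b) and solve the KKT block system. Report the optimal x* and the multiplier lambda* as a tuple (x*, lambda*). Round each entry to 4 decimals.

Form the Lagrangian:
  L(x, lambda) = (1/2) x^T Q x + c^T x + lambda^T (A x - b)
Stationarity (grad_x L = 0): Q x + c + A^T lambda = 0.
Primal feasibility: A x = b.

This gives the KKT block system:
  [ Q   A^T ] [ x     ]   [-c ]
  [ A    0  ] [ lambda ] = [ b ]

Solving the linear system:
  x*      = (0.4082, 0.7551, -1.3265)
  lambda* = (-6.5612, 2.1327)
  f(x*)   = 15.0306

x* = (0.4082, 0.7551, -1.3265), lambda* = (-6.5612, 2.1327)


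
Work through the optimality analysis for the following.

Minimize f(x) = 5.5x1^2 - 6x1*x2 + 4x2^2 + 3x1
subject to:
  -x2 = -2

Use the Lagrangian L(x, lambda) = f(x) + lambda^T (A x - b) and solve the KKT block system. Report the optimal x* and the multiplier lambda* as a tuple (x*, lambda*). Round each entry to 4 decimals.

Form the Lagrangian:
  L(x, lambda) = (1/2) x^T Q x + c^T x + lambda^T (A x - b)
Stationarity (grad_x L = 0): Q x + c + A^T lambda = 0.
Primal feasibility: A x = b.

This gives the KKT block system:
  [ Q   A^T ] [ x     ]   [-c ]
  [ A    0  ] [ lambda ] = [ b ]

Solving the linear system:
  x*      = (0.8182, 2)
  lambda* = (11.0909)
  f(x*)   = 12.3182

x* = (0.8182, 2), lambda* = (11.0909)


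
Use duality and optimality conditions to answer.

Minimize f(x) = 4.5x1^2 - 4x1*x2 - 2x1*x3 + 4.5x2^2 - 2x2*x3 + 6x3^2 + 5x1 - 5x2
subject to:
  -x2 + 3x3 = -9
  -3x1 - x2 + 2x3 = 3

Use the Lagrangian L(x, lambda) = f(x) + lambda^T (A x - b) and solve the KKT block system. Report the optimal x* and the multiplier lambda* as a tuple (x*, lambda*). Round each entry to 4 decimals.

Form the Lagrangian:
  L(x, lambda) = (1/2) x^T Q x + c^T x + lambda^T (A x - b)
Stationarity (grad_x L = 0): Q x + c + A^T lambda = 0.
Primal feasibility: A x = b.

This gives the KKT block system:
  [ Q   A^T ] [ x     ]   [-c ]
  [ A    0  ] [ lambda ] = [ b ]

Solving the linear system:
  x*      = (-2.9477, -0.4708, -3.1569)
  lambda* = (13.3114, -4.444)
  f(x*)   = 60.3753

x* = (-2.9477, -0.4708, -3.1569), lambda* = (13.3114, -4.444)


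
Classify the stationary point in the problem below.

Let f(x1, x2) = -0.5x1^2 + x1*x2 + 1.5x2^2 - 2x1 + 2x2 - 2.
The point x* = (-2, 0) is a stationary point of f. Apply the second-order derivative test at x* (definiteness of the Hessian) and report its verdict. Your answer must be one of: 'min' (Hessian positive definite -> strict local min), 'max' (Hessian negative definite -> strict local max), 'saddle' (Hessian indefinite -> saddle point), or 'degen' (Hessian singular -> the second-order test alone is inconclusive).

Compute the Hessian H = grad^2 f:
  H = [[-1, 1], [1, 3]]
Verify stationarity: grad f(x*) = H x* + g = (0, 0).
Eigenvalues of H: -1.2361, 3.2361.
Eigenvalues have mixed signs, so H is indefinite -> x* is a saddle point.

saddle


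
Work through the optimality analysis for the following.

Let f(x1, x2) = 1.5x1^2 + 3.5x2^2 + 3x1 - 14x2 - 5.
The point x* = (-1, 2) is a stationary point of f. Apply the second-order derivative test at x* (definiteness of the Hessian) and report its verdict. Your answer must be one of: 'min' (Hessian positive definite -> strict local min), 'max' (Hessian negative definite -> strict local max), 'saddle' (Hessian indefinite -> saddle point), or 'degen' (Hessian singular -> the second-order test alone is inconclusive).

Compute the Hessian H = grad^2 f:
  H = [[3, 0], [0, 7]]
Verify stationarity: grad f(x*) = H x* + g = (0, 0).
Eigenvalues of H: 3, 7.
Both eigenvalues > 0, so H is positive definite -> x* is a strict local min.

min


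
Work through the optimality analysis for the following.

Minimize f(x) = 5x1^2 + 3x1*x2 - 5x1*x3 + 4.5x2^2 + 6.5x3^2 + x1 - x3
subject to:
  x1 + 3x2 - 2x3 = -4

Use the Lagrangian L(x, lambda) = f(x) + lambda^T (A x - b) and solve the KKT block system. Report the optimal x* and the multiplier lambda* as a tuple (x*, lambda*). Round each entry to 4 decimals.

Form the Lagrangian:
  L(x, lambda) = (1/2) x^T Q x + c^T x + lambda^T (A x - b)
Stationarity (grad_x L = 0): Q x + c + A^T lambda = 0.
Primal feasibility: A x = b.

This gives the KKT block system:
  [ Q   A^T ] [ x     ]   [-c ]
  [ A    0  ] [ lambda ] = [ b ]

Solving the linear system:
  x*      = (0.2188, -1.0104, 0.5938)
  lambda* = (2.8125)
  f(x*)   = 5.4375

x* = (0.2188, -1.0104, 0.5938), lambda* = (2.8125)


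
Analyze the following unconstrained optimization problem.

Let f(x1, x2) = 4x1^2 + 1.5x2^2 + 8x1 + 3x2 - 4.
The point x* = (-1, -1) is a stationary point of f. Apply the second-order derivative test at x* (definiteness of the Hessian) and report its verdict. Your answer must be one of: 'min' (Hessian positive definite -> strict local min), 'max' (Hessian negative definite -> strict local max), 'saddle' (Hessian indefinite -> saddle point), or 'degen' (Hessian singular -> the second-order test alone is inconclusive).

Compute the Hessian H = grad^2 f:
  H = [[8, 0], [0, 3]]
Verify stationarity: grad f(x*) = H x* + g = (0, 0).
Eigenvalues of H: 3, 8.
Both eigenvalues > 0, so H is positive definite -> x* is a strict local min.

min


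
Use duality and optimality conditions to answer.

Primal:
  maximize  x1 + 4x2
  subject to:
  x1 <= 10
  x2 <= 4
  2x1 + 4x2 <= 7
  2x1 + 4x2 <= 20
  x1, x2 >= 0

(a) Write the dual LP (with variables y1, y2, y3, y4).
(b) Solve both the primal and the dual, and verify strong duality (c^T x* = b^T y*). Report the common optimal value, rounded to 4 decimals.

The standard primal-dual pair for 'max c^T x s.t. A x <= b, x >= 0' is:
  Dual:  min b^T y  s.t.  A^T y >= c,  y >= 0.

So the dual LP is:
  minimize  10y1 + 4y2 + 7y3 + 20y4
  subject to:
    y1 + 2y3 + 2y4 >= 1
    y2 + 4y3 + 4y4 >= 4
    y1, y2, y3, y4 >= 0

Solving the primal: x* = (0, 1.75).
  primal value c^T x* = 7.
Solving the dual: y* = (0, 0, 1, 0).
  dual value b^T y* = 7.
Strong duality: c^T x* = b^T y*. Confirmed.

7


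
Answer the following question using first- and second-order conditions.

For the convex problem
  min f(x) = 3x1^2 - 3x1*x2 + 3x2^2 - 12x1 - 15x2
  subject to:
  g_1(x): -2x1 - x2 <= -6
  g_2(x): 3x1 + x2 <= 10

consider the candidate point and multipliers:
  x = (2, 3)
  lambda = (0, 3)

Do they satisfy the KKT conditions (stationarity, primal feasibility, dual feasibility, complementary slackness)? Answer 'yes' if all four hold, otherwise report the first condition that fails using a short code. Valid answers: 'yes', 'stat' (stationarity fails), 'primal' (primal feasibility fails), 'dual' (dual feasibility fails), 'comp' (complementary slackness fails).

Gradient of f: grad f(x) = Q x + c = (-9, -3)
Constraint values g_i(x) = a_i^T x - b_i:
  g_1((2, 3)) = -1
  g_2((2, 3)) = -1
Stationarity residual: grad f(x) + sum_i lambda_i a_i = (0, 0)
  -> stationarity OK
Primal feasibility (all g_i <= 0): OK
Dual feasibility (all lambda_i >= 0): OK
Complementary slackness (lambda_i * g_i(x) = 0 for all i): FAILS

Verdict: the first failing condition is complementary_slackness -> comp.

comp


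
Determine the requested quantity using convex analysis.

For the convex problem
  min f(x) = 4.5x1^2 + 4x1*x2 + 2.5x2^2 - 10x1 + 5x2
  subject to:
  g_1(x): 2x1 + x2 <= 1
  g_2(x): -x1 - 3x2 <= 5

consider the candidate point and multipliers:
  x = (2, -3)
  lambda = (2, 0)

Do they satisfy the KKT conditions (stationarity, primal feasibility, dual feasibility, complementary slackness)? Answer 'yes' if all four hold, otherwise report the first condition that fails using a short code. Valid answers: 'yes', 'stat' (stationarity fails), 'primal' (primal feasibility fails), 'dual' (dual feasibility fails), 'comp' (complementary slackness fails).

Gradient of f: grad f(x) = Q x + c = (-4, -2)
Constraint values g_i(x) = a_i^T x - b_i:
  g_1((2, -3)) = 0
  g_2((2, -3)) = 2
Stationarity residual: grad f(x) + sum_i lambda_i a_i = (0, 0)
  -> stationarity OK
Primal feasibility (all g_i <= 0): FAILS
Dual feasibility (all lambda_i >= 0): OK
Complementary slackness (lambda_i * g_i(x) = 0 for all i): OK

Verdict: the first failing condition is primal_feasibility -> primal.

primal


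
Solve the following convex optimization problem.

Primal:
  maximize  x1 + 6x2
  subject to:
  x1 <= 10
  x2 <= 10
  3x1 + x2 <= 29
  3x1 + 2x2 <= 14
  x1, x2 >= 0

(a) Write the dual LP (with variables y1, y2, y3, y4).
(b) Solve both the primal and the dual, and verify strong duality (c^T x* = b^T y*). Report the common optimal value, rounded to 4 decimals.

The standard primal-dual pair for 'max c^T x s.t. A x <= b, x >= 0' is:
  Dual:  min b^T y  s.t.  A^T y >= c,  y >= 0.

So the dual LP is:
  minimize  10y1 + 10y2 + 29y3 + 14y4
  subject to:
    y1 + 3y3 + 3y4 >= 1
    y2 + y3 + 2y4 >= 6
    y1, y2, y3, y4 >= 0

Solving the primal: x* = (0, 7).
  primal value c^T x* = 42.
Solving the dual: y* = (0, 0, 0, 3).
  dual value b^T y* = 42.
Strong duality: c^T x* = b^T y*. Confirmed.

42


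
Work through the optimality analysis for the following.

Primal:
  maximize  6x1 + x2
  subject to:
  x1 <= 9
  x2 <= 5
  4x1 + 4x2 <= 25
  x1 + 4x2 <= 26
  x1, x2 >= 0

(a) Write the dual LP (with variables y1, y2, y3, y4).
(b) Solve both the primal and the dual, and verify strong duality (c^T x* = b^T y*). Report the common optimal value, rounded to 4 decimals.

The standard primal-dual pair for 'max c^T x s.t. A x <= b, x >= 0' is:
  Dual:  min b^T y  s.t.  A^T y >= c,  y >= 0.

So the dual LP is:
  minimize  9y1 + 5y2 + 25y3 + 26y4
  subject to:
    y1 + 4y3 + y4 >= 6
    y2 + 4y3 + 4y4 >= 1
    y1, y2, y3, y4 >= 0

Solving the primal: x* = (6.25, 0).
  primal value c^T x* = 37.5.
Solving the dual: y* = (0, 0, 1.5, 0).
  dual value b^T y* = 37.5.
Strong duality: c^T x* = b^T y*. Confirmed.

37.5


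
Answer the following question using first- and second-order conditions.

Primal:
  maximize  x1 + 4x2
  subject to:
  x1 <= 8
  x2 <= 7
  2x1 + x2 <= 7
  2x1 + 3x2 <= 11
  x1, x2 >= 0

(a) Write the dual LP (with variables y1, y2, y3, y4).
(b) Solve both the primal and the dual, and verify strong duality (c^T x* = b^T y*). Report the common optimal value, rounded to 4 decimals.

The standard primal-dual pair for 'max c^T x s.t. A x <= b, x >= 0' is:
  Dual:  min b^T y  s.t.  A^T y >= c,  y >= 0.

So the dual LP is:
  minimize  8y1 + 7y2 + 7y3 + 11y4
  subject to:
    y1 + 2y3 + 2y4 >= 1
    y2 + y3 + 3y4 >= 4
    y1, y2, y3, y4 >= 0

Solving the primal: x* = (0, 3.6667).
  primal value c^T x* = 14.6667.
Solving the dual: y* = (0, 0, 0, 1.3333).
  dual value b^T y* = 14.6667.
Strong duality: c^T x* = b^T y*. Confirmed.

14.6667


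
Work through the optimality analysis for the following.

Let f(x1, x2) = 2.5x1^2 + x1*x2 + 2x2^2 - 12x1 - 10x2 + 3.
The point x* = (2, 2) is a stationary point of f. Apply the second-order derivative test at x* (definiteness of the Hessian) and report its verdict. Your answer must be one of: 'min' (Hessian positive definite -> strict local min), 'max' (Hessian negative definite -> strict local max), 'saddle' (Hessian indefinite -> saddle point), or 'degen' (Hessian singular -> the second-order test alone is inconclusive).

Compute the Hessian H = grad^2 f:
  H = [[5, 1], [1, 4]]
Verify stationarity: grad f(x*) = H x* + g = (0, 0).
Eigenvalues of H: 3.382, 5.618.
Both eigenvalues > 0, so H is positive definite -> x* is a strict local min.

min


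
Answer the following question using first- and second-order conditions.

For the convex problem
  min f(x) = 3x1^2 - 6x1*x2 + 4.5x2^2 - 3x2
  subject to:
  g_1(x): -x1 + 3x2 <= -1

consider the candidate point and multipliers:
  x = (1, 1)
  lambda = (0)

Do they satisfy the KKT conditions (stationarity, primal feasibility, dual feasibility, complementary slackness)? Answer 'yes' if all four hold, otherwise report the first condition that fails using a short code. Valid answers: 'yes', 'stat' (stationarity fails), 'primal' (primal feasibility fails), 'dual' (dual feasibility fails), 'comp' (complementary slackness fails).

Gradient of f: grad f(x) = Q x + c = (0, 0)
Constraint values g_i(x) = a_i^T x - b_i:
  g_1((1, 1)) = 3
Stationarity residual: grad f(x) + sum_i lambda_i a_i = (0, 0)
  -> stationarity OK
Primal feasibility (all g_i <= 0): FAILS
Dual feasibility (all lambda_i >= 0): OK
Complementary slackness (lambda_i * g_i(x) = 0 for all i): OK

Verdict: the first failing condition is primal_feasibility -> primal.

primal


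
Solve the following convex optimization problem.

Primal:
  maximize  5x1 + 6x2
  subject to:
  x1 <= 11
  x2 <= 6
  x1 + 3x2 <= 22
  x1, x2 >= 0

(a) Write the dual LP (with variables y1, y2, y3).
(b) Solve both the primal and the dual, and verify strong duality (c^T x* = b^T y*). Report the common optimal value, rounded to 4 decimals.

The standard primal-dual pair for 'max c^T x s.t. A x <= b, x >= 0' is:
  Dual:  min b^T y  s.t.  A^T y >= c,  y >= 0.

So the dual LP is:
  minimize  11y1 + 6y2 + 22y3
  subject to:
    y1 + y3 >= 5
    y2 + 3y3 >= 6
    y1, y2, y3 >= 0

Solving the primal: x* = (11, 3.6667).
  primal value c^T x* = 77.
Solving the dual: y* = (3, 0, 2).
  dual value b^T y* = 77.
Strong duality: c^T x* = b^T y*. Confirmed.

77


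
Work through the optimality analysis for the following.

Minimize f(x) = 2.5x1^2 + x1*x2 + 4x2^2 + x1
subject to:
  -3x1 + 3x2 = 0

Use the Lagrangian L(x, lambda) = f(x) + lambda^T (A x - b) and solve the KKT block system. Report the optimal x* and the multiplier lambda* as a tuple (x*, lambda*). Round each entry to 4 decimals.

Form the Lagrangian:
  L(x, lambda) = (1/2) x^T Q x + c^T x + lambda^T (A x - b)
Stationarity (grad_x L = 0): Q x + c + A^T lambda = 0.
Primal feasibility: A x = b.

This gives the KKT block system:
  [ Q   A^T ] [ x     ]   [-c ]
  [ A    0  ] [ lambda ] = [ b ]

Solving the linear system:
  x*      = (-0.0667, -0.0667)
  lambda* = (0.2)
  f(x*)   = -0.0333

x* = (-0.0667, -0.0667), lambda* = (0.2)


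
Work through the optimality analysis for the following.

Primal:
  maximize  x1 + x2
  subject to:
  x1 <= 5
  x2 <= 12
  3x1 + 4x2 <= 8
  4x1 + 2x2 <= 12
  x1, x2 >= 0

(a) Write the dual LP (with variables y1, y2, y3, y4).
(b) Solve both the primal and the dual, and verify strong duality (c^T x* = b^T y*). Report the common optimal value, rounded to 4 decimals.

The standard primal-dual pair for 'max c^T x s.t. A x <= b, x >= 0' is:
  Dual:  min b^T y  s.t.  A^T y >= c,  y >= 0.

So the dual LP is:
  minimize  5y1 + 12y2 + 8y3 + 12y4
  subject to:
    y1 + 3y3 + 4y4 >= 1
    y2 + 4y3 + 2y4 >= 1
    y1, y2, y3, y4 >= 0

Solving the primal: x* = (2.6667, 0).
  primal value c^T x* = 2.6667.
Solving the dual: y* = (0, 0, 0.3333, 0).
  dual value b^T y* = 2.6667.
Strong duality: c^T x* = b^T y*. Confirmed.

2.6667


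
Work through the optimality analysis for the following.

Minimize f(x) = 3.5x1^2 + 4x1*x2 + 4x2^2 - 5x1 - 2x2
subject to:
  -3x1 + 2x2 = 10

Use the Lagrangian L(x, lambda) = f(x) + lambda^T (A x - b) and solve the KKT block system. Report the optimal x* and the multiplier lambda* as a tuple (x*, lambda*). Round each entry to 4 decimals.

Form the Lagrangian:
  L(x, lambda) = (1/2) x^T Q x + c^T x + lambda^T (A x - b)
Stationarity (grad_x L = 0): Q x + c + A^T lambda = 0.
Primal feasibility: A x = b.

This gives the KKT block system:
  [ Q   A^T ] [ x     ]   [-c ]
  [ A    0  ] [ lambda ] = [ b ]

Solving the linear system:
  x*      = (-1.9459, 2.0811)
  lambda* = (-3.4324)
  f(x*)   = 19.9459

x* = (-1.9459, 2.0811), lambda* = (-3.4324)
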